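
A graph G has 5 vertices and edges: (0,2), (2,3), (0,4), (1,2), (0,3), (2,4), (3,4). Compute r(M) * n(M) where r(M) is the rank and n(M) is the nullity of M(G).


r(M) = |V| - c = 5 - 1 = 4.
nullity = |E| - r(M) = 7 - 4 = 3.
Product = 4 * 3 = 12.

12


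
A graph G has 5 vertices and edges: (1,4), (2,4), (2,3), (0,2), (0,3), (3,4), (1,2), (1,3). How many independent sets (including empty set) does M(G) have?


An independent set in a graphic matroid is an acyclic edge subset.
G has 5 vertices and 8 edges.
Enumerate all 2^8 = 256 subsets, checking for acyclicity.
Total independent sets = 128.

128


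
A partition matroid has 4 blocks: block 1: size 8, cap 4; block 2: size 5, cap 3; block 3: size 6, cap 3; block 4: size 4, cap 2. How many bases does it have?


A basis picks exactly ci elements from block i.
Number of bases = product of C(|Si|, ci).
= C(8,4) * C(5,3) * C(6,3) * C(4,2)
= 70 * 10 * 20 * 6
= 84000.

84000


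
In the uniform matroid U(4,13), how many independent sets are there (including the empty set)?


Independent sets of U(4,13) are all subsets of size <= 4.
Count = (13 choose 0) + (13 choose 1) + (13 choose 2) + (13 choose 3) + (13 choose 4)
     = 1 + 13 + 78 + 286 + 715
     = 1093.

1093


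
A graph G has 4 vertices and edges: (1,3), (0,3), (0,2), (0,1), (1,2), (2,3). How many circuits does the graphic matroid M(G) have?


A circuit in a graphic matroid = edge set of a simple cycle.
G has 4 vertices and 6 edges.
Enumerating all minimal edge subsets forming cycles...
Total circuits found: 7.

7


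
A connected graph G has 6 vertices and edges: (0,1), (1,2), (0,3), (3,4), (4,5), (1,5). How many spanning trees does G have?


By Kirchhoff's matrix tree theorem, the number of spanning trees equals
the determinant of any cofactor of the Laplacian matrix L.
G has 6 vertices and 6 edges.
Computing the (5 x 5) cofactor determinant gives 5.

5


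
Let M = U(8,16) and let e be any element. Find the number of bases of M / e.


Contracting e from U(8,16) gives U(7,15).
Bases of U(7,15) = (15 choose 7) = 6435.

6435


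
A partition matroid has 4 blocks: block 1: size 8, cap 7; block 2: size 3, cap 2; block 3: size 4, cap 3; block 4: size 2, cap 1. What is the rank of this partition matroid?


Rank of a partition matroid = sum of min(|Si|, ci) for each block.
= min(8,7) + min(3,2) + min(4,3) + min(2,1)
= 7 + 2 + 3 + 1
= 13.

13


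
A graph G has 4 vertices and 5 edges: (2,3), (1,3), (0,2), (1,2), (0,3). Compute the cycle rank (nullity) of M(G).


Cycle rank (nullity) = |E| - r(M) = |E| - (|V| - c).
|E| = 5, |V| = 4, c = 1.
Nullity = 5 - (4 - 1) = 5 - 3 = 2.

2


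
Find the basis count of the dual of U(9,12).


The dual of U(r,n) is U(n-r, n) = U(3,12).
Bases of U(3,12) are all (3)-element subsets.
|B(M*)| = C(12,3) = (12 * 11 * 10) / (1 * 2 * 3) = 220.

220


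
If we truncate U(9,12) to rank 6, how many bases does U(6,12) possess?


Truncating U(9,12) to rank 6 gives U(6,12).
Bases of U(6,12) are all 6-element subsets of 12 elements.
Number of bases = C(12,6) = 924.

924


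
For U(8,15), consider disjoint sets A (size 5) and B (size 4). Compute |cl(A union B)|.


|A union B| = 5 + 4 = 9 (disjoint).
In U(8,15), cl(S) = S if |S| < 8, else cl(S) = E.
Since 9 >= 8, cl(A union B) = E.
|cl(A union B)| = 15.

15


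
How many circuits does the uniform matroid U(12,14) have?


In U(12,14), circuits are the (13)-element subsets.
Any set of 13 elements is dependent, and removing any one element gives
an independent set of size 12, so it is a minimal dependent set.
Number of circuits = C(14,13) = 14! / (13! * 1!) = 14.

14


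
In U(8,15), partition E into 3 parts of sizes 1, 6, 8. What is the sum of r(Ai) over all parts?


r(Ai) = min(|Ai|, 8) for each part.
Sum = min(1,8) + min(6,8) + min(8,8)
    = 1 + 6 + 8
    = 15.

15


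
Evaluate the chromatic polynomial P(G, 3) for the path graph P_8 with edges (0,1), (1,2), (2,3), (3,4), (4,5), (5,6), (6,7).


P(P_8, k) = k * (k-1)^(7).
P(3) = 3 * 2^7 = 3 * 128 = 384.

384


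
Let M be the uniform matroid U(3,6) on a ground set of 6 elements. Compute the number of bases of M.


Bases of U(3,6) are all 3-element subsets of the 6-element ground set.
Number of bases = C(6,3).
(6 choose 3) = 20.

20


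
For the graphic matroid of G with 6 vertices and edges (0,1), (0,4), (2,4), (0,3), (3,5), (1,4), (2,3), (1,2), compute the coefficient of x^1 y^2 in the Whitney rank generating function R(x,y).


R(x,y) = sum over A in 2^E of x^(r(E)-r(A)) * y^(|A|-r(A)).
G has 6 vertices, 8 edges. r(E) = 5.
Enumerate all 2^8 = 256 subsets.
Count subsets with r(E)-r(A)=1 and |A|-r(A)=2: 8.

8


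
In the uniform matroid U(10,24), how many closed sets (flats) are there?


Flats of U(10,24): every subset of size < 10 is a flat, plus E itself.
Count = (24 choose 0) + (24 choose 1) + (24 choose 2) + (24 choose 3) + (24 choose 4) + (24 choose 5) + (24 choose 6) + (24 choose 7) + (24 choose 8) + (24 choose 9) + 1
     = 1 + 24 + 276 + 2024 + 10626 + 42504 + 134596 + 346104 + 735471 + 1307504 + 1
     = 2579131.

2579131


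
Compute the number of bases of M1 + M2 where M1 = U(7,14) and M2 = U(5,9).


Bases of a direct sum M1 + M2: |B| = |B(M1)| * |B(M2)|.
|B(U(7,14))| = C(14,7) = 3432.
|B(U(5,9))| = C(9,5) = 126.
Total bases = 3432 * 126 = 432432.

432432


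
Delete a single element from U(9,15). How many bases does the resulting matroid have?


Deleting e from U(9,15) gives U(9,14) since n > r.
Bases of U(9,14) = C(14,9) = 14! / (9! * 5!) = 2002.

2002


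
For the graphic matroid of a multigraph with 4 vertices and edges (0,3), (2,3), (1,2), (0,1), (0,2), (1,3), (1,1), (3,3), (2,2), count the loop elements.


In a graphic matroid, a loop is a self-loop edge (u,u) with rank 0.
Examining all 9 edges for self-loops...
Self-loops found: (1,1), (3,3), (2,2)
Number of loops = 3.

3


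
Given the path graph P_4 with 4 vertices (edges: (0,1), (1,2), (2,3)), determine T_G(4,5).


A path on 4 vertices is a tree with 3 edges.
T(x,y) = x^(3) for any tree.
T(4,5) = 4^3 = 64.

64


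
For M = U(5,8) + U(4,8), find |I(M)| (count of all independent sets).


For a direct sum, |I(M1+M2)| = |I(M1)| * |I(M2)|.
|I(U(5,8))| = sum C(8,k) for k=0..5 = 219.
|I(U(4,8))| = sum C(8,k) for k=0..4 = 163.
Total = 219 * 163 = 35697.

35697


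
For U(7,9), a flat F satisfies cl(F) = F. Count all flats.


Flats of U(7,9): every subset of size < 7 is a flat, plus E itself.
Count = (9 choose 0) + (9 choose 1) + (9 choose 2) + (9 choose 3) + (9 choose 4) + (9 choose 5) + (9 choose 6) + 1
     = 1 + 9 + 36 + 84 + 126 + 126 + 84 + 1
     = 467.

467


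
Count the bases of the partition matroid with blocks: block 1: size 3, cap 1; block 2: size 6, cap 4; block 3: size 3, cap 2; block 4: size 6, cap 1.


A basis picks exactly ci elements from block i.
Number of bases = product of C(|Si|, ci).
= C(3,1) * C(6,4) * C(3,2) * C(6,1)
= 3 * 15 * 3 * 6
= 810.

810


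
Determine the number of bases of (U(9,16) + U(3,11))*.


(M1+M2)* = M1* + M2*.
M1* = U(7,16), bases: C(16,7) = 11440.
M2* = U(8,11), bases: C(11,8) = 165.
|B(M*)| = 11440 * 165 = 1887600.

1887600


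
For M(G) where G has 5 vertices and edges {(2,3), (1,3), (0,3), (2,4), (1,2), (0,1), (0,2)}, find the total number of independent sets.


An independent set in a graphic matroid is an acyclic edge subset.
G has 5 vertices and 7 edges.
Enumerate all 2^7 = 128 subsets, checking for acyclicity.
Total independent sets = 76.

76


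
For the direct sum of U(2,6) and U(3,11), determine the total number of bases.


Bases of a direct sum M1 + M2: |B| = |B(M1)| * |B(M2)|.
|B(U(2,6))| = C(6,2) = 15.
|B(U(3,11))| = C(11,3) = 165.
Total bases = 15 * 165 = 2475.

2475


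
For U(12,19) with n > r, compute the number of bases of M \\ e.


Deleting e from U(12,19) gives U(12,18) since n > r.
Bases of U(12,18) = (18 choose 12) = 18564.

18564


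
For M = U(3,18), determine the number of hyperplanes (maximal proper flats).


Hyperplanes of U(3,18) are flats of rank 2.
In a uniform matroid, these are exactly the (2)-element subsets.
Count = C(18,2) = (18 * 17) / (1 * 2) = 153.

153


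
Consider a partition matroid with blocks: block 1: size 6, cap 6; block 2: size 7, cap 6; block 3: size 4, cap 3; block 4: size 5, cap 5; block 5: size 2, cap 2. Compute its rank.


Rank of a partition matroid = sum of min(|Si|, ci) for each block.
= min(6,6) + min(7,6) + min(4,3) + min(5,5) + min(2,2)
= 6 + 6 + 3 + 5 + 2
= 22.

22


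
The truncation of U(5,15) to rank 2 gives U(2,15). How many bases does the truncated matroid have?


Truncating U(5,15) to rank 2 gives U(2,15).
Bases of U(2,15) are all 2-element subsets of 15 elements.
Number of bases = C(15,2) = (15 * 14) / (1 * 2) = 105.

105


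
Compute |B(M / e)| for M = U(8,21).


Contracting e from U(8,21) gives U(7,20).
Bases of U(7,20) = C(20,7) = 20! / (7! * 13!) = 77520.

77520


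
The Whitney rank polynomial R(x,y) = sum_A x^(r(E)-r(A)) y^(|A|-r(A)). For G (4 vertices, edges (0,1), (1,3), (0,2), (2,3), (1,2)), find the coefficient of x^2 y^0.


R(x,y) = sum over A in 2^E of x^(r(E)-r(A)) * y^(|A|-r(A)).
G has 4 vertices, 5 edges. r(E) = 3.
Enumerate all 2^5 = 32 subsets.
Count subsets with r(E)-r(A)=2 and |A|-r(A)=0: 5.

5


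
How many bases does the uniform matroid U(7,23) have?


Bases of U(7,23) are all 7-element subsets of the 23-element ground set.
Number of bases = C(23,7).
C(23,7) = 23! / (7! * 16!) = 245157.

245157


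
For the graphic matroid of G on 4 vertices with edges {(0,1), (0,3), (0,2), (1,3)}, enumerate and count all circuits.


A circuit in a graphic matroid = edge set of a simple cycle.
G has 4 vertices and 4 edges.
Enumerating all minimal edge subsets forming cycles...
Total circuits found: 1.

1


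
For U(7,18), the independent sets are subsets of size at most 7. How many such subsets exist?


Independent sets of U(7,18) are all subsets of size <= 7.
Count = (18 choose 0) + (18 choose 1) + (18 choose 2) + (18 choose 3) + (18 choose 4) + (18 choose 5) + (18 choose 6) + (18 choose 7)
     = 1 + 18 + 153 + 816 + 3060 + 8568 + 18564 + 31824
     = 63004.

63004


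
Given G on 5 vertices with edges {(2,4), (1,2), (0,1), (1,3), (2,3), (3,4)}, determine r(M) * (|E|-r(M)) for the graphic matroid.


r(M) = |V| - c = 5 - 1 = 4.
nullity = |E| - r(M) = 6 - 4 = 2.
Product = 4 * 2 = 8.

8


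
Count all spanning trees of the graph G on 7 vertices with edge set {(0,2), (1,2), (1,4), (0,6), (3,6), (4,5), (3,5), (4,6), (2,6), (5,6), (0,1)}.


By Kirchhoff's matrix tree theorem, the number of spanning trees equals
the determinant of any cofactor of the Laplacian matrix L.
G has 7 vertices and 11 edges.
Computing the (6 x 6) cofactor determinant gives 168.

168


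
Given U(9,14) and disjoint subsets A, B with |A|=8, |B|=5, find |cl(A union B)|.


|A union B| = 8 + 5 = 13 (disjoint).
In U(9,14), cl(S) = S if |S| < 9, else cl(S) = E.
Since 13 >= 9, cl(A union B) = E.
|cl(A union B)| = 14.

14


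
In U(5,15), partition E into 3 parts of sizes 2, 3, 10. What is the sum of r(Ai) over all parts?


r(Ai) = min(|Ai|, 5) for each part.
Sum = min(2,5) + min(3,5) + min(10,5)
    = 2 + 3 + 5
    = 10.

10


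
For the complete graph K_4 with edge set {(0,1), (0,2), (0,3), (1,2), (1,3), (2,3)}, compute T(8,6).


T(K_4; x,y) = x^3 + 3x^2 + 4xy + 2x + y^3 + 3y^2 + 2y.
Substituting x=8, y=6:
= 512 + 192 + 192 + 16 + 216 + 108 + 12
= 1248.

1248


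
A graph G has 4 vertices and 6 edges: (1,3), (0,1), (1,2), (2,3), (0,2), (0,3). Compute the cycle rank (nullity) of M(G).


Cycle rank (nullity) = |E| - r(M) = |E| - (|V| - c).
|E| = 6, |V| = 4, c = 1.
Nullity = 6 - (4 - 1) = 6 - 3 = 3.

3


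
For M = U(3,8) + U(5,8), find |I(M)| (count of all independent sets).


For a direct sum, |I(M1+M2)| = |I(M1)| * |I(M2)|.
|I(U(3,8))| = sum C(8,k) for k=0..3 = 93.
|I(U(5,8))| = sum C(8,k) for k=0..5 = 219.
Total = 93 * 219 = 20367.

20367


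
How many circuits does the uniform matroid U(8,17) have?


In U(8,17), circuits are the (9)-element subsets.
Any set of 9 elements is dependent, and removing any one element gives
an independent set of size 8, so it is a minimal dependent set.
Number of circuits = (17 choose 9) = 24310.

24310


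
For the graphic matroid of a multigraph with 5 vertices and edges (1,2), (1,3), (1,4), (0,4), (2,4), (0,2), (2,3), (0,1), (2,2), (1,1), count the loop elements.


In a graphic matroid, a loop is a self-loop edge (u,u) with rank 0.
Examining all 10 edges for self-loops...
Self-loops found: (2,2), (1,1)
Number of loops = 2.

2


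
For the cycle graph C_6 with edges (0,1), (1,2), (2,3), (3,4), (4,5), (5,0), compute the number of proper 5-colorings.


P(C_6, k) = (k-1)^6 + (-1)^6*(k-1).
P(5) = (4)^6 + 4
= 4096 + 4 = 4100.

4100


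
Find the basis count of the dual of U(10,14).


The dual of U(r,n) is U(n-r, n) = U(4,14).
Bases of U(4,14) are all (4)-element subsets.
|B(M*)| = (14 choose 4) = 1001.

1001


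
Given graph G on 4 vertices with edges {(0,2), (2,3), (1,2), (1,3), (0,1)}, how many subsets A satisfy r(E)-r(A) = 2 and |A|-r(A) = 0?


R(x,y) = sum over A in 2^E of x^(r(E)-r(A)) * y^(|A|-r(A)).
G has 4 vertices, 5 edges. r(E) = 3.
Enumerate all 2^5 = 32 subsets.
Count subsets with r(E)-r(A)=2 and |A|-r(A)=0: 5.

5


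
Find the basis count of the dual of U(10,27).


The dual of U(r,n) is U(n-r, n) = U(17,27).
Bases of U(17,27) are all (17)-element subsets.
|B(M*)| = C(27,17) = 27! / (17! * 10!) = 8436285.

8436285


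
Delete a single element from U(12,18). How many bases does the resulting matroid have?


Deleting e from U(12,18) gives U(12,17) since n > r.
Bases of U(12,17) = C(17,12) = 6188.

6188


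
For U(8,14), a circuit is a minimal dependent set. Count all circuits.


In U(8,14), circuits are the (9)-element subsets.
Any set of 9 elements is dependent, and removing any one element gives
an independent set of size 8, so it is a minimal dependent set.
Number of circuits = C(14,9) = 2002.

2002


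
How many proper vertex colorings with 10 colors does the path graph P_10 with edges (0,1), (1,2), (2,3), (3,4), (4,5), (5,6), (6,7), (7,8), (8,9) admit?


P(P_10, k) = k * (k-1)^(9).
P(10) = 10 * 9^9 = 10 * 387420489 = 3874204890.

3874204890


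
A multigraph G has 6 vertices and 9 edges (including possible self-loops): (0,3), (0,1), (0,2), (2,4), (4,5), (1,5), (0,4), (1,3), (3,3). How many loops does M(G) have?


In a graphic matroid, a loop is a self-loop edge (u,u) with rank 0.
Examining all 9 edges for self-loops...
Self-loops found: (3,3)
Number of loops = 1.

1


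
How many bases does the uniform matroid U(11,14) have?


Bases of U(11,14) are all 11-element subsets of the 14-element ground set.
Number of bases = C(14,11).
C(14,11) = 364.

364


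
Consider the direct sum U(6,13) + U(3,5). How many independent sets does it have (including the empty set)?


For a direct sum, |I(M1+M2)| = |I(M1)| * |I(M2)|.
|I(U(6,13))| = sum C(13,k) for k=0..6 = 4096.
|I(U(3,5))| = sum C(5,k) for k=0..3 = 26.
Total = 4096 * 26 = 106496.

106496


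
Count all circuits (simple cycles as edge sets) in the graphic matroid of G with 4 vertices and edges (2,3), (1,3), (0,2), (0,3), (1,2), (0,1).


A circuit in a graphic matroid = edge set of a simple cycle.
G has 4 vertices and 6 edges.
Enumerating all minimal edge subsets forming cycles...
Total circuits found: 7.

7


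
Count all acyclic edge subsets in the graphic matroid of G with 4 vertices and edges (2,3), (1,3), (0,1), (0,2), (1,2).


An independent set in a graphic matroid is an acyclic edge subset.
G has 4 vertices and 5 edges.
Enumerate all 2^5 = 32 subsets, checking for acyclicity.
Total independent sets = 24.

24


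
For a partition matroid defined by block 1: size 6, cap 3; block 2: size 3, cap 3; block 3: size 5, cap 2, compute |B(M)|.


A basis picks exactly ci elements from block i.
Number of bases = product of C(|Si|, ci).
= C(6,3) * C(3,3) * C(5,2)
= 20 * 1 * 10
= 200.

200


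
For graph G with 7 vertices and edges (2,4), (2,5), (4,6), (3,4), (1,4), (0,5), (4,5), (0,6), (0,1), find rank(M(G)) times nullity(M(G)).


r(M) = |V| - c = 7 - 1 = 6.
nullity = |E| - r(M) = 9 - 6 = 3.
Product = 6 * 3 = 18.

18


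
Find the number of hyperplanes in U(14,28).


Hyperplanes of U(14,28) are flats of rank 13.
In a uniform matroid, these are exactly the (13)-element subsets.
Count = C(28,13) = 28! / (13! * 15!) = 37442160.

37442160


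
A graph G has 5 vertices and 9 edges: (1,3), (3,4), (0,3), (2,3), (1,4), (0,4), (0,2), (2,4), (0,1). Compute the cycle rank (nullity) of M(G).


Cycle rank (nullity) = |E| - r(M) = |E| - (|V| - c).
|E| = 9, |V| = 5, c = 1.
Nullity = 9 - (5 - 1) = 9 - 4 = 5.

5


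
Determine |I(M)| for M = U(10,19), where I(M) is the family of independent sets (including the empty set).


Independent sets of U(10,19) are all subsets of size <= 10.
Count = (19 choose 0) + (19 choose 1) + (19 choose 2) + (19 choose 3) + (19 choose 4) + (19 choose 5) + (19 choose 6) + (19 choose 7) + (19 choose 8) + (19 choose 9) + (19 choose 10)
     = 1 + 19 + 171 + 969 + 3876 + 11628 + 27132 + 50388 + 75582 + 92378 + 92378
     = 354522.

354522


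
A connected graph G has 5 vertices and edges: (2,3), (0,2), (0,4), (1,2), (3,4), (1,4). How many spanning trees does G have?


By Kirchhoff's matrix tree theorem, the number of spanning trees equals
the determinant of any cofactor of the Laplacian matrix L.
G has 5 vertices and 6 edges.
Computing the (4 x 4) cofactor determinant gives 12.

12


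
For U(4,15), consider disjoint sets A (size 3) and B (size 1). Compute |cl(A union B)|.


|A union B| = 3 + 1 = 4 (disjoint).
In U(4,15), cl(S) = S if |S| < 4, else cl(S) = E.
Since 4 >= 4, cl(A union B) = E.
|cl(A union B)| = 15.

15


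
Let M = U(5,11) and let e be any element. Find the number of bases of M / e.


Contracting e from U(5,11) gives U(4,10).
Bases of U(4,10) = C(10,4) = 10! / (4! * 6!) = 210.

210


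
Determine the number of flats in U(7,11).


Flats of U(7,11): every subset of size < 7 is a flat, plus E itself.
Count = (11 choose 0) + (11 choose 1) + (11 choose 2) + (11 choose 3) + (11 choose 4) + (11 choose 5) + (11 choose 6) + 1
     = 1 + 11 + 55 + 165 + 330 + 462 + 462 + 1
     = 1487.

1487


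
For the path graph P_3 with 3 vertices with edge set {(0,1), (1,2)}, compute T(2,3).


A path on 3 vertices is a tree with 2 edges.
T(x,y) = x^(2) for any tree.
T(2,3) = 2^2 = 4.

4


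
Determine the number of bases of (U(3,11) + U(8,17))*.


(M1+M2)* = M1* + M2*.
M1* = U(8,11), bases: C(11,8) = 165.
M2* = U(9,17), bases: C(17,9) = 24310.
|B(M*)| = 165 * 24310 = 4011150.

4011150


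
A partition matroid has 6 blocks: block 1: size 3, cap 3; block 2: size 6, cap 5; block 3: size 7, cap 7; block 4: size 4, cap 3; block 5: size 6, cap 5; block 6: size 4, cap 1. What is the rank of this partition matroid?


Rank of a partition matroid = sum of min(|Si|, ci) for each block.
= min(3,3) + min(6,5) + min(7,7) + min(4,3) + min(6,5) + min(4,1)
= 3 + 5 + 7 + 3 + 5 + 1
= 24.

24


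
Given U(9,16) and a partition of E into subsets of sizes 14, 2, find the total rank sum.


r(Ai) = min(|Ai|, 9) for each part.
Sum = min(14,9) + min(2,9)
    = 9 + 2
    = 11.

11


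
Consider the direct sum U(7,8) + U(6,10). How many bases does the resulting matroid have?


Bases of a direct sum M1 + M2: |B| = |B(M1)| * |B(M2)|.
|B(U(7,8))| = C(8,7) = 8.
|B(U(6,10))| = C(10,6) = 210.
Total bases = 8 * 210 = 1680.

1680


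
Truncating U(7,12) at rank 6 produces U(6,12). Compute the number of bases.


Truncating U(7,12) to rank 6 gives U(6,12).
Bases of U(6,12) are all 6-element subsets of 12 elements.
Number of bases = (12 choose 6) = 924.

924


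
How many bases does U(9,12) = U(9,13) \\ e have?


Deleting e from U(9,13) gives U(9,12) since n > r.
Bases of U(9,12) = (12 choose 9) = 220.

220


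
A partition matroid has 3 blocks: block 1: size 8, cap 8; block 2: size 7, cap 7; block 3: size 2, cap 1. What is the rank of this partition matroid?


Rank of a partition matroid = sum of min(|Si|, ci) for each block.
= min(8,8) + min(7,7) + min(2,1)
= 8 + 7 + 1
= 16.

16


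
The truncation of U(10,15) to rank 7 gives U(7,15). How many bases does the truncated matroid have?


Truncating U(10,15) to rank 7 gives U(7,15).
Bases of U(7,15) are all 7-element subsets of 15 elements.
Number of bases = (15 choose 7) = 6435.

6435


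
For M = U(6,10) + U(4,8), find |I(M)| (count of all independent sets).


For a direct sum, |I(M1+M2)| = |I(M1)| * |I(M2)|.
|I(U(6,10))| = sum C(10,k) for k=0..6 = 848.
|I(U(4,8))| = sum C(8,k) for k=0..4 = 163.
Total = 848 * 163 = 138224.

138224


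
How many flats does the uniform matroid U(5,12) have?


Flats of U(5,12): every subset of size < 5 is a flat, plus E itself.
Count = (12 choose 0) + (12 choose 1) + (12 choose 2) + (12 choose 3) + (12 choose 4) + 1
     = 1 + 12 + 66 + 220 + 495 + 1
     = 795.

795


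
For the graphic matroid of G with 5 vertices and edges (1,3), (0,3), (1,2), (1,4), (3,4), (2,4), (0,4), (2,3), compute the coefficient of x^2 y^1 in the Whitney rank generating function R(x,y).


R(x,y) = sum over A in 2^E of x^(r(E)-r(A)) * y^(|A|-r(A)).
G has 5 vertices, 8 edges. r(E) = 4.
Enumerate all 2^8 = 256 subsets.
Count subsets with r(E)-r(A)=2 and |A|-r(A)=1: 5.

5


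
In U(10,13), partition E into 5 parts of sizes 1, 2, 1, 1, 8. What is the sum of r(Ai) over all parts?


r(Ai) = min(|Ai|, 10) for each part.
Sum = min(1,10) + min(2,10) + min(1,10) + min(1,10) + min(8,10)
    = 1 + 2 + 1 + 1 + 8
    = 13.

13


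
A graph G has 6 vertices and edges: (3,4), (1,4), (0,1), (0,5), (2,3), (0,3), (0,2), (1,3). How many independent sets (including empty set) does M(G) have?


An independent set in a graphic matroid is an acyclic edge subset.
G has 6 vertices and 8 edges.
Enumerate all 2^8 = 256 subsets, checking for acyclicity.
Total independent sets = 164.

164


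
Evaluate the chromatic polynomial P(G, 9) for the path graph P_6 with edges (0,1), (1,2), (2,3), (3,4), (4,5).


P(P_6, k) = k * (k-1)^(5).
P(9) = 9 * 8^5 = 9 * 32768 = 294912.

294912


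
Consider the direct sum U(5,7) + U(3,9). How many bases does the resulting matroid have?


Bases of a direct sum M1 + M2: |B| = |B(M1)| * |B(M2)|.
|B(U(5,7))| = C(7,5) = 21.
|B(U(3,9))| = C(9,3) = 84.
Total bases = 21 * 84 = 1764.

1764


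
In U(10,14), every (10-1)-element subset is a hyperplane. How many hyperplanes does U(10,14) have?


Hyperplanes of U(10,14) are flats of rank 9.
In a uniform matroid, these are exactly the (9)-element subsets.
Count = C(14,9) = 2002.

2002


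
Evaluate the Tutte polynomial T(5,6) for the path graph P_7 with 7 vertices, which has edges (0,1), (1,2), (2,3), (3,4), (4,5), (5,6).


A path on 7 vertices is a tree with 6 edges.
T(x,y) = x^(6) for any tree.
T(5,6) = 5^6 = 15625.

15625


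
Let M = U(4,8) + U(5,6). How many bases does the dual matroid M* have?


(M1+M2)* = M1* + M2*.
M1* = U(4,8), bases: C(8,4) = 70.
M2* = U(1,6), bases: C(6,1) = 6.
|B(M*)| = 70 * 6 = 420.

420


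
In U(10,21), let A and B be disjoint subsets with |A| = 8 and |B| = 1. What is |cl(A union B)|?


|A union B| = 8 + 1 = 9 (disjoint).
In U(10,21), cl(S) = S if |S| < 10, else cl(S) = E.
Since 9 < 10, cl(A union B) = A union B.
|cl(A union B)| = 9.

9


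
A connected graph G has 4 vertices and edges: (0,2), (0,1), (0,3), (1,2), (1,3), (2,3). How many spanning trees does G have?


By Kirchhoff's matrix tree theorem, the number of spanning trees equals
the determinant of any cofactor of the Laplacian matrix L.
G has 4 vertices and 6 edges.
Computing the (3 x 3) cofactor determinant gives 16.

16


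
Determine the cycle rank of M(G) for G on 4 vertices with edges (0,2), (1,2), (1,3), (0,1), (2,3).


Cycle rank (nullity) = |E| - r(M) = |E| - (|V| - c).
|E| = 5, |V| = 4, c = 1.
Nullity = 5 - (4 - 1) = 5 - 3 = 2.

2


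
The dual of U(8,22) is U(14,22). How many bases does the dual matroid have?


The dual of U(r,n) is U(n-r, n) = U(14,22).
Bases of U(14,22) are all (14)-element subsets.
|B(M*)| = C(22,14) = 319770.

319770


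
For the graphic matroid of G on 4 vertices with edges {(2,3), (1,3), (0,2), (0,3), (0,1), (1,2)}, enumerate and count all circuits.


A circuit in a graphic matroid = edge set of a simple cycle.
G has 4 vertices and 6 edges.
Enumerating all minimal edge subsets forming cycles...
Total circuits found: 7.

7


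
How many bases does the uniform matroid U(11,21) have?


Bases of U(11,21) are all 11-element subsets of the 21-element ground set.
Number of bases = C(21,11).
C(21,11) = 21! / (11! * 10!) = 352716.

352716


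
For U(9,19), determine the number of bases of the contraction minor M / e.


Contracting e from U(9,19) gives U(8,18).
Bases of U(8,18) = C(18,8) = 18! / (8! * 10!) = 43758.

43758


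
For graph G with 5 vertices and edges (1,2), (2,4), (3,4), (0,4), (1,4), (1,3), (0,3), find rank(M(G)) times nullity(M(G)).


r(M) = |V| - c = 5 - 1 = 4.
nullity = |E| - r(M) = 7 - 4 = 3.
Product = 4 * 3 = 12.

12


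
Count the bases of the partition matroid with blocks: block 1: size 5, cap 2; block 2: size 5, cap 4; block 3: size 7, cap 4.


A basis picks exactly ci elements from block i.
Number of bases = product of C(|Si|, ci).
= C(5,2) * C(5,4) * C(7,4)
= 10 * 5 * 35
= 1750.

1750


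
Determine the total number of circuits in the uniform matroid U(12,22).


In U(12,22), circuits are the (13)-element subsets.
Any set of 13 elements is dependent, and removing any one element gives
an independent set of size 12, so it is a minimal dependent set.
Number of circuits = (22 choose 13) = 497420.

497420


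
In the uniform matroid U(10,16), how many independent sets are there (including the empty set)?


Independent sets of U(10,16) are all subsets of size <= 10.
Count = C(16,0) + C(16,1) + C(16,2) + C(16,3) + C(16,4) + C(16,5) + C(16,6) + C(16,7) + C(16,8) + C(16,9) + C(16,10)
     = 1 + 16 + 120 + 560 + 1820 + 4368 + 8008 + 11440 + 12870 + 11440 + 8008
     = 58651.

58651


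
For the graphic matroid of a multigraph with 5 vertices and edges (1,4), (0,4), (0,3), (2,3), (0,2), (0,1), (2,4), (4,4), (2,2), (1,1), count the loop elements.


In a graphic matroid, a loop is a self-loop edge (u,u) with rank 0.
Examining all 10 edges for self-loops...
Self-loops found: (4,4), (2,2), (1,1)
Number of loops = 3.

3


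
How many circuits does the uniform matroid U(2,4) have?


In U(2,4), circuits are the (3)-element subsets.
Any set of 3 elements is dependent, and removing any one element gives
an independent set of size 2, so it is a minimal dependent set.
Number of circuits = C(4,3) = (4 * 3 * 2) / (1 * 2 * 3) = 4.

4


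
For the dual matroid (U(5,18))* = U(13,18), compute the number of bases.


The dual of U(r,n) is U(n-r, n) = U(13,18).
Bases of U(13,18) are all (13)-element subsets.
|B(M*)| = C(18,13) = 18! / (13! * 5!) = 8568.

8568


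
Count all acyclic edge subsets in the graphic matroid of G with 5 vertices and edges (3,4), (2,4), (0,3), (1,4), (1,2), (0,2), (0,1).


An independent set in a graphic matroid is an acyclic edge subset.
G has 5 vertices and 7 edges.
Enumerate all 2^7 = 128 subsets, checking for acyclicity.
Total independent sets = 86.

86


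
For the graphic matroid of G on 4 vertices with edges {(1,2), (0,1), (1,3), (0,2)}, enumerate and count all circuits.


A circuit in a graphic matroid = edge set of a simple cycle.
G has 4 vertices and 4 edges.
Enumerating all minimal edge subsets forming cycles...
Total circuits found: 1.

1


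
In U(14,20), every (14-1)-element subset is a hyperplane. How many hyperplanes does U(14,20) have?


Hyperplanes of U(14,20) are flats of rank 13.
In a uniform matroid, these are exactly the (13)-element subsets.
Count = (20 choose 13) = 77520.

77520


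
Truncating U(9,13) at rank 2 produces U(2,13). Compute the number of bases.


Truncating U(9,13) to rank 2 gives U(2,13).
Bases of U(2,13) are all 2-element subsets of 13 elements.
Number of bases = C(13,2) = 13! / (2! * 11!) = 78.

78


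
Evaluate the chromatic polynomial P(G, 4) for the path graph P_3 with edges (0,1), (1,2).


P(P_3, k) = k * (k-1)^(2).
P(4) = 4 * 3^2 = 4 * 9 = 36.

36


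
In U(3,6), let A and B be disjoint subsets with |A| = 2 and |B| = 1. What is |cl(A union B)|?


|A union B| = 2 + 1 = 3 (disjoint).
In U(3,6), cl(S) = S if |S| < 3, else cl(S) = E.
Since 3 >= 3, cl(A union B) = E.
|cl(A union B)| = 6.

6


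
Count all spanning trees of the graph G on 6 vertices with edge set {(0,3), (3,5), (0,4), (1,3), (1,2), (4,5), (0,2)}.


By Kirchhoff's matrix tree theorem, the number of spanning trees equals
the determinant of any cofactor of the Laplacian matrix L.
G has 6 vertices and 7 edges.
Computing the (5 x 5) cofactor determinant gives 15.

15


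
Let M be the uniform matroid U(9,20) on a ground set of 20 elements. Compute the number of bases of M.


Bases of U(9,20) are all 9-element subsets of the 20-element ground set.
Number of bases = C(20,9).
C(20,9) = 167960.

167960


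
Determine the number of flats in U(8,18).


Flats of U(8,18): every subset of size < 8 is a flat, plus E itself.
Count = (18 choose 0) + (18 choose 1) + (18 choose 2) + (18 choose 3) + (18 choose 4) + (18 choose 5) + (18 choose 6) + (18 choose 7) + 1
     = 1 + 18 + 153 + 816 + 3060 + 8568 + 18564 + 31824 + 1
     = 63005.

63005


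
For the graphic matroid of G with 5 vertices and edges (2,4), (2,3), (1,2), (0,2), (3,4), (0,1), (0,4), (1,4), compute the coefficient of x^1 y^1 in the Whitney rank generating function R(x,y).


R(x,y) = sum over A in 2^E of x^(r(E)-r(A)) * y^(|A|-r(A)).
G has 5 vertices, 8 edges. r(E) = 4.
Enumerate all 2^8 = 256 subsets.
Count subsets with r(E)-r(A)=1 and |A|-r(A)=1: 30.

30


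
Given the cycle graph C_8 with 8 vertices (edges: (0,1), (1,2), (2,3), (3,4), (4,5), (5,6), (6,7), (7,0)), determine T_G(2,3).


T(C_8; x,y) = x + x^2 + ... + x^(7) + y.
T(2,3) = 2^1 + 2^2 + 2^3 + 2^4 + 2^5 + 2^6 + 2^7 + 3
= 2 + 4 + 8 + 16 + 32 + 64 + 128 + 3
= 257.

257


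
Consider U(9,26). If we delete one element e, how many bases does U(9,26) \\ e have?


Deleting e from U(9,26) gives U(9,25) since n > r.
Bases of U(9,25) = C(25,9) = 25! / (9! * 16!) = 2042975.

2042975


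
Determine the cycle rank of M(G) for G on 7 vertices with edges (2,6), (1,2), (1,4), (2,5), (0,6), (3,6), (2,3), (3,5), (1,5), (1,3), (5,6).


Cycle rank (nullity) = |E| - r(M) = |E| - (|V| - c).
|E| = 11, |V| = 7, c = 1.
Nullity = 11 - (7 - 1) = 11 - 6 = 5.

5


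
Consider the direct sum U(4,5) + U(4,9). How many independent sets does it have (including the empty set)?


For a direct sum, |I(M1+M2)| = |I(M1)| * |I(M2)|.
|I(U(4,5))| = sum C(5,k) for k=0..4 = 31.
|I(U(4,9))| = sum C(9,k) for k=0..4 = 256.
Total = 31 * 256 = 7936.

7936


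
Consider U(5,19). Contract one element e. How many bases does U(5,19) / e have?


Contracting e from U(5,19) gives U(4,18).
Bases of U(4,18) = (18 choose 4) = 3060.

3060


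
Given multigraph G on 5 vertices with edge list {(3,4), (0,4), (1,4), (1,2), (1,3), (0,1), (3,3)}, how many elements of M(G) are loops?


In a graphic matroid, a loop is a self-loop edge (u,u) with rank 0.
Examining all 7 edges for self-loops...
Self-loops found: (3,3)
Number of loops = 1.

1


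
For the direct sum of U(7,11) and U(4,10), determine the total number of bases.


Bases of a direct sum M1 + M2: |B| = |B(M1)| * |B(M2)|.
|B(U(7,11))| = C(11,7) = 330.
|B(U(4,10))| = C(10,4) = 210.
Total bases = 330 * 210 = 69300.

69300


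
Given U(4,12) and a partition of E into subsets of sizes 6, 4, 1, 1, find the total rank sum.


r(Ai) = min(|Ai|, 4) for each part.
Sum = min(6,4) + min(4,4) + min(1,4) + min(1,4)
    = 4 + 4 + 1 + 1
    = 10.

10


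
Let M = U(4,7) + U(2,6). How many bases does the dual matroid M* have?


(M1+M2)* = M1* + M2*.
M1* = U(3,7), bases: C(7,3) = 35.
M2* = U(4,6), bases: C(6,4) = 15.
|B(M*)| = 35 * 15 = 525.

525


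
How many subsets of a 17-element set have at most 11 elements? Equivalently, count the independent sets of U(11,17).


Independent sets of U(11,17) are all subsets of size <= 11.
Count = (17 choose 0) + (17 choose 1) + (17 choose 2) + (17 choose 3) + (17 choose 4) + (17 choose 5) + (17 choose 6) + (17 choose 7) + (17 choose 8) + (17 choose 9) + (17 choose 10) + (17 choose 11)
     = 1 + 17 + 136 + 680 + 2380 + 6188 + 12376 + 19448 + 24310 + 24310 + 19448 + 12376
     = 121670.

121670


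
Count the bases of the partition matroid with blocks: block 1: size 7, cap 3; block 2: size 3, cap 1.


A basis picks exactly ci elements from block i.
Number of bases = product of C(|Si|, ci).
= C(7,3) * C(3,1)
= 35 * 3
= 105.

105


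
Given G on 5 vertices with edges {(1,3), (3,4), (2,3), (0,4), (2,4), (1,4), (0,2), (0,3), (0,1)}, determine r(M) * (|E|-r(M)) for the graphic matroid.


r(M) = |V| - c = 5 - 1 = 4.
nullity = |E| - r(M) = 9 - 4 = 5.
Product = 4 * 5 = 20.

20


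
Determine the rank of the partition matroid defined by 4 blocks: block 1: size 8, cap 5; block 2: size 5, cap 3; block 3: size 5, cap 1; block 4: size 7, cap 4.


Rank of a partition matroid = sum of min(|Si|, ci) for each block.
= min(8,5) + min(5,3) + min(5,1) + min(7,4)
= 5 + 3 + 1 + 4
= 13.

13


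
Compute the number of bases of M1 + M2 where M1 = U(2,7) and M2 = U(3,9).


Bases of a direct sum M1 + M2: |B| = |B(M1)| * |B(M2)|.
|B(U(2,7))| = C(7,2) = 21.
|B(U(3,9))| = C(9,3) = 84.
Total bases = 21 * 84 = 1764.

1764


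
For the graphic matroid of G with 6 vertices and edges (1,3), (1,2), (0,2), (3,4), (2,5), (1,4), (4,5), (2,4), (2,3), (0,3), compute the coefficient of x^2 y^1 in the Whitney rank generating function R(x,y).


R(x,y) = sum over A in 2^E of x^(r(E)-r(A)) * y^(|A|-r(A)).
G has 6 vertices, 10 edges. r(E) = 5.
Enumerate all 2^10 = 1024 subsets.
Count subsets with r(E)-r(A)=2 and |A|-r(A)=1: 49.

49


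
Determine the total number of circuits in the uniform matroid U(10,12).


In U(10,12), circuits are the (11)-element subsets.
Any set of 11 elements is dependent, and removing any one element gives
an independent set of size 10, so it is a minimal dependent set.
Number of circuits = (12 choose 11) = 12.

12


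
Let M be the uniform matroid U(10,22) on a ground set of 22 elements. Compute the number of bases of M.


Bases of U(10,22) are all 10-element subsets of the 22-element ground set.
Number of bases = C(22,10).
(22 choose 10) = 646646.

646646


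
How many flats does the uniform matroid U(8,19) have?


Flats of U(8,19): every subset of size < 8 is a flat, plus E itself.
Count = (19 choose 0) + (19 choose 1) + (19 choose 2) + (19 choose 3) + (19 choose 4) + (19 choose 5) + (19 choose 6) + (19 choose 7) + 1
     = 1 + 19 + 171 + 969 + 3876 + 11628 + 27132 + 50388 + 1
     = 94185.

94185


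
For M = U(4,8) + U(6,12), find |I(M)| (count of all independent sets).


For a direct sum, |I(M1+M2)| = |I(M1)| * |I(M2)|.
|I(U(4,8))| = sum C(8,k) for k=0..4 = 163.
|I(U(6,12))| = sum C(12,k) for k=0..6 = 2510.
Total = 163 * 2510 = 409130.

409130


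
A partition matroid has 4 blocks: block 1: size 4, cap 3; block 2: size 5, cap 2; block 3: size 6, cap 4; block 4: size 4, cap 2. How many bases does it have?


A basis picks exactly ci elements from block i.
Number of bases = product of C(|Si|, ci).
= C(4,3) * C(5,2) * C(6,4) * C(4,2)
= 4 * 10 * 15 * 6
= 3600.

3600


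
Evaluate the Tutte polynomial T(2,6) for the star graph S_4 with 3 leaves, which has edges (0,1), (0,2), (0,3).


A star on 4 vertices is a tree with 3 edges.
T(x,y) = x^(3) for any tree.
T(2,6) = 2^3 = 8.

8


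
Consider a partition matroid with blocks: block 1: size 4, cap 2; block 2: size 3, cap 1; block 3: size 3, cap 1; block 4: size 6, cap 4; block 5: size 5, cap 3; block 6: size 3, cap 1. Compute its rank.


Rank of a partition matroid = sum of min(|Si|, ci) for each block.
= min(4,2) + min(3,1) + min(3,1) + min(6,4) + min(5,3) + min(3,1)
= 2 + 1 + 1 + 4 + 3 + 1
= 12.

12


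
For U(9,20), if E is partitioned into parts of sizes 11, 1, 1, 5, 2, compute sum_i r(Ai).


r(Ai) = min(|Ai|, 9) for each part.
Sum = min(11,9) + min(1,9) + min(1,9) + min(5,9) + min(2,9)
    = 9 + 1 + 1 + 5 + 2
    = 18.

18


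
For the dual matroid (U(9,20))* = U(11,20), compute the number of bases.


The dual of U(r,n) is U(n-r, n) = U(11,20).
Bases of U(11,20) are all (11)-element subsets.
|B(M*)| = C(20,11) = 20! / (11! * 9!) = 167960.

167960


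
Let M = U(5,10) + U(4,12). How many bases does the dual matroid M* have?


(M1+M2)* = M1* + M2*.
M1* = U(5,10), bases: C(10,5) = 252.
M2* = U(8,12), bases: C(12,8) = 495.
|B(M*)| = 252 * 495 = 124740.

124740


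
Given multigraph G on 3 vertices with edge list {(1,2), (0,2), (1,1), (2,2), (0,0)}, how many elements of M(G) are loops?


In a graphic matroid, a loop is a self-loop edge (u,u) with rank 0.
Examining all 5 edges for self-loops...
Self-loops found: (1,1), (2,2), (0,0)
Number of loops = 3.

3


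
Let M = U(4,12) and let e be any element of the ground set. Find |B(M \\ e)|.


Deleting e from U(4,12) gives U(4,11) since n > r.
Bases of U(4,11) = (11 choose 4) = 330.

330


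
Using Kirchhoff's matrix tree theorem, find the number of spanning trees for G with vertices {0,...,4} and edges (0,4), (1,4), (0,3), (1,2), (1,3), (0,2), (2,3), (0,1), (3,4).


By Kirchhoff's matrix tree theorem, the number of spanning trees equals
the determinant of any cofactor of the Laplacian matrix L.
G has 5 vertices and 9 edges.
Computing the (4 x 4) cofactor determinant gives 75.

75


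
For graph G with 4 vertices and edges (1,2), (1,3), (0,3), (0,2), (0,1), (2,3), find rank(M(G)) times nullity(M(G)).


r(M) = |V| - c = 4 - 1 = 3.
nullity = |E| - r(M) = 6 - 3 = 3.
Product = 3 * 3 = 9.

9


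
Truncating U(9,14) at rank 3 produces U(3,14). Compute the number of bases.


Truncating U(9,14) to rank 3 gives U(3,14).
Bases of U(3,14) are all 3-element subsets of 14 elements.
Number of bases = C(14,3) = 14! / (3! * 11!) = 364.

364


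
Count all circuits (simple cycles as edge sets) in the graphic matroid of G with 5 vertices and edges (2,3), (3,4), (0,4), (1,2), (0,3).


A circuit in a graphic matroid = edge set of a simple cycle.
G has 5 vertices and 5 edges.
Enumerating all minimal edge subsets forming cycles...
Total circuits found: 1.

1


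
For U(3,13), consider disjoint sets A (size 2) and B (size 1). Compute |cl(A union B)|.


|A union B| = 2 + 1 = 3 (disjoint).
In U(3,13), cl(S) = S if |S| < 3, else cl(S) = E.
Since 3 >= 3, cl(A union B) = E.
|cl(A union B)| = 13.

13


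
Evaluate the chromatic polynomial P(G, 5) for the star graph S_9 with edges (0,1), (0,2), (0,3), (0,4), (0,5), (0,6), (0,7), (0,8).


P(tree, k) = k * (k-1)^(8) for any tree on 9 vertices.
P(5) = 5 * 4^8 = 5 * 65536 = 327680.

327680


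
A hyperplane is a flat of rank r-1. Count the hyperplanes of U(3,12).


Hyperplanes of U(3,12) are flats of rank 2.
In a uniform matroid, these are exactly the (2)-element subsets.
Count = C(12,2) = (12 * 11) / (1 * 2) = 66.

66


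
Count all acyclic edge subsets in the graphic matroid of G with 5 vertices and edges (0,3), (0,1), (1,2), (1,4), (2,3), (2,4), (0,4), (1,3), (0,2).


An independent set in a graphic matroid is an acyclic edge subset.
G has 5 vertices and 9 edges.
Enumerate all 2^9 = 512 subsets, checking for acyclicity.
Total independent sets = 198.

198


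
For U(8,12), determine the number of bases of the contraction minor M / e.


Contracting e from U(8,12) gives U(7,11).
Bases of U(7,11) = C(11,7) = 11! / (7! * 4!) = 330.

330
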